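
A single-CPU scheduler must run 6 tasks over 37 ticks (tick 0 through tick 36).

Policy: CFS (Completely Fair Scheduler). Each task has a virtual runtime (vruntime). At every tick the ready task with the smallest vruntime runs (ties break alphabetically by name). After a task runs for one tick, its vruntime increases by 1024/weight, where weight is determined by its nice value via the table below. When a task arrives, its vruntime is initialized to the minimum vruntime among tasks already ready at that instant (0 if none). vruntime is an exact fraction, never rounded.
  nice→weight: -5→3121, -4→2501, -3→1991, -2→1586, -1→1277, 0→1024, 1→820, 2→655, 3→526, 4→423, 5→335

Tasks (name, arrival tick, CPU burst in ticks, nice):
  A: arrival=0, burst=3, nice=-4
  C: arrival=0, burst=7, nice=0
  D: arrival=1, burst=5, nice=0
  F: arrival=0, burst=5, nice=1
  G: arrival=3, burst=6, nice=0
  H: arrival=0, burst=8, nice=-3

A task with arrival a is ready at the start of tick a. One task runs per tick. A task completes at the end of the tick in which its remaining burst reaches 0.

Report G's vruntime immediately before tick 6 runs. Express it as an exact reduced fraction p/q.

vruntime(G, start of tick 6) = 1/1

t=0: vr[A=0 C=0 F=0 H=0] → run A
t=1: vr[A=1024/2501 C=0 D=0 F=0 H=0] → run C
t=2: vr[A=1024/2501 C=1 D=0 F=0 H=0] → run D
t=3: vr[A=1024/2501 C=1 D=1 F=0 G=0 H=0] → run F
t=4: vr[A=1024/2501 C=1 D=1 F=256/205 G=0 H=0] → run G
t=5: vr[A=1024/2501 C=1 D=1 F=256/205 G=1 H=0] → run H
t=6: vr[A=1024/2501 C=1 D=1 F=256/205 G=1 H=1024/1991] → run A
t=7: vr[A=2048/2501 C=1 D=1 F=256/205 G=1 H=1024/1991] → run H
t=8: vr[A=2048/2501 C=1 D=1 F=256/205 G=1 H=2048/1991] → run A
t=9: vr[C=1 D=1 F=256/205 G=1 H=2048/1991] → run C
t=10: vr[C=2 D=1 F=256/205 G=1 H=2048/1991] → run D
t=11: vr[C=2 D=2 F=256/205 G=1 H=2048/1991] → run G
t=12: vr[C=2 D=2 F=256/205 G=2 H=2048/1991] → run H
t=13: vr[C=2 D=2 F=256/205 G=2 H=3072/1991] → run F
t=14: vr[C=2 D=2 F=512/205 G=2 H=3072/1991] → run H
t=15: vr[C=2 D=2 F=512/205 G=2 H=4096/1991] → run C
t=16: vr[C=3 D=2 F=512/205 G=2 H=4096/1991] → run D
t=17: vr[C=3 D=3 F=512/205 G=2 H=4096/1991] → run G
t=18: vr[C=3 D=3 F=512/205 G=3 H=4096/1991] → run H
t=19: vr[C=3 D=3 F=512/205 G=3 H=5120/1991] → run F
t=20: vr[C=3 D=3 F=768/205 G=3 H=5120/1991] → run H
t=21: vr[C=3 D=3 F=768/205 G=3 H=6144/1991] → run C
t=22: vr[C=4 D=3 F=768/205 G=3 H=6144/1991] → run D
t=23: vr[C=4 D=4 F=768/205 G=3 H=6144/1991] → run G
t=24: vr[C=4 D=4 F=768/205 G=4 H=6144/1991] → run H
t=25: vr[C=4 D=4 F=768/205 G=4 H=7168/1991] → run H
t=26: vr[C=4 D=4 F=768/205 G=4] → run F
t=27: vr[C=4 D=4 F=1024/205 G=4] → run C
t=28: vr[C=5 D=4 F=1024/205 G=4] → run D
t=29: vr[C=5 F=1024/205 G=4] → run G
t=30: vr[C=5 F=1024/205 G=5] → run F
t=31: vr[C=5 G=5] → run C
t=32: vr[C=6 G=5] → run G
t=33: vr[C=6] → run C
t=34: (idle)
t=35: (idle)
t=36: (idle)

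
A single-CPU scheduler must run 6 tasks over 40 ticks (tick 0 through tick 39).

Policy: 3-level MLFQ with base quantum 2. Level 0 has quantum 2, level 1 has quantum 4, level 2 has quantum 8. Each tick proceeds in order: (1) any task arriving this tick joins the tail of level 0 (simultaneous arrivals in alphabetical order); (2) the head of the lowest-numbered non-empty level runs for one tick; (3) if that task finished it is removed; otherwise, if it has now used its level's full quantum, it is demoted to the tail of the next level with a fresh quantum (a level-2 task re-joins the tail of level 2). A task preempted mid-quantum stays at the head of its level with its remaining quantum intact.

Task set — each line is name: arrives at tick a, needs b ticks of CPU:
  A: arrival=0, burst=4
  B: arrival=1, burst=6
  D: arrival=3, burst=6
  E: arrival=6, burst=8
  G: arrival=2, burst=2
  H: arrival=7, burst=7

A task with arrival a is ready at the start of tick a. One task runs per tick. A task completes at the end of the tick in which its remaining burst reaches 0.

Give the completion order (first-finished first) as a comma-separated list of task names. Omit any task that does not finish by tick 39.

t=0: L0/L1/L2 = A/-/- → run A
t=1: L0/L1/L2 = AB/-/- → run A
t=2: L0/L1/L2 = BG/A/- → run B
t=3: L0/L1/L2 = BGD/A/- → run B
t=4: L0/L1/L2 = GD/AB/- → run G
t=5: L0/L1/L2 = GD/AB/- → run G
t=6: L0/L1/L2 = DE/AB/- → run D
t=7: L0/L1/L2 = DEH/AB/- → run D
t=8: L0/L1/L2 = EH/ABD/- → run E
t=9: L0/L1/L2 = EH/ABD/- → run E
t=10: L0/L1/L2 = H/ABDE/- → run H
t=11: L0/L1/L2 = H/ABDE/- → run H
t=12: L0/L1/L2 = -/ABDEH/- → run A
t=13: L0/L1/L2 = -/ABDEH/- → run A
t=14: L0/L1/L2 = -/BDEH/- → run B
t=15: L0/L1/L2 = -/BDEH/- → run B
t=16: L0/L1/L2 = -/BDEH/- → run B
t=17: L0/L1/L2 = -/BDEH/- → run B
t=18: L0/L1/L2 = -/DEH/- → run D
t=19: L0/L1/L2 = -/DEH/- → run D
t=20: L0/L1/L2 = -/DEH/- → run D
t=21: L0/L1/L2 = -/DEH/- → run D
t=22: L0/L1/L2 = -/EH/- → run E
t=23: L0/L1/L2 = -/EH/- → run E
t=24: L0/L1/L2 = -/EH/- → run E
t=25: L0/L1/L2 = -/EH/- → run E
t=26: L0/L1/L2 = -/H/E → run H
t=27: L0/L1/L2 = -/H/E → run H
t=28: L0/L1/L2 = -/H/E → run H
t=29: L0/L1/L2 = -/H/E → run H
t=30: L0/L1/L2 = -/-/EH → run E
t=31: L0/L1/L2 = -/-/EH → run E
t=32: L0/L1/L2 = -/-/H → run H
t=33: (idle)
t=34: (idle)
t=35: (idle)
t=36: (idle)
t=37: (idle)
t=38: (idle)
t=39: (idle)

completion order = G, A, B, D, E, H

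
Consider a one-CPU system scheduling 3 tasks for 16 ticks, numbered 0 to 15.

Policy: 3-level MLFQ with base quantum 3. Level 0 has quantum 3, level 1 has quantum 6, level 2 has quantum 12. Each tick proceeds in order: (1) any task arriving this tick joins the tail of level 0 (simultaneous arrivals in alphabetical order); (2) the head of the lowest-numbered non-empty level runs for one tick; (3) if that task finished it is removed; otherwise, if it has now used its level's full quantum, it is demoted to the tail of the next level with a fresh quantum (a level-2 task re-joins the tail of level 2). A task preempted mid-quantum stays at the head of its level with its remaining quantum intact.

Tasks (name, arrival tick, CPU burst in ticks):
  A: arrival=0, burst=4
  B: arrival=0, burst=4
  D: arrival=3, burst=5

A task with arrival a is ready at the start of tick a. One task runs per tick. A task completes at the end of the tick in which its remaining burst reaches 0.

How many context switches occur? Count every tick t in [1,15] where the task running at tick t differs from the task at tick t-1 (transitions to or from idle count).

context switches = 6

t=0: L0/L1/L2 = AB/-/- → run A
t=1: L0/L1/L2 = AB/-/- → run A
t=2: L0/L1/L2 = AB/-/- → run A
t=3: L0/L1/L2 = BD/A/- → run B
t=4: L0/L1/L2 = BD/A/- → run B
t=5: L0/L1/L2 = BD/A/- → run B
t=6: L0/L1/L2 = D/AB/- → run D
t=7: L0/L1/L2 = D/AB/- → run D
t=8: L0/L1/L2 = D/AB/- → run D
t=9: L0/L1/L2 = -/ABD/- → run A
t=10: L0/L1/L2 = -/BD/- → run B
t=11: L0/L1/L2 = -/D/- → run D
t=12: L0/L1/L2 = -/D/- → run D
t=13: (idle)
t=14: (idle)
t=15: (idle)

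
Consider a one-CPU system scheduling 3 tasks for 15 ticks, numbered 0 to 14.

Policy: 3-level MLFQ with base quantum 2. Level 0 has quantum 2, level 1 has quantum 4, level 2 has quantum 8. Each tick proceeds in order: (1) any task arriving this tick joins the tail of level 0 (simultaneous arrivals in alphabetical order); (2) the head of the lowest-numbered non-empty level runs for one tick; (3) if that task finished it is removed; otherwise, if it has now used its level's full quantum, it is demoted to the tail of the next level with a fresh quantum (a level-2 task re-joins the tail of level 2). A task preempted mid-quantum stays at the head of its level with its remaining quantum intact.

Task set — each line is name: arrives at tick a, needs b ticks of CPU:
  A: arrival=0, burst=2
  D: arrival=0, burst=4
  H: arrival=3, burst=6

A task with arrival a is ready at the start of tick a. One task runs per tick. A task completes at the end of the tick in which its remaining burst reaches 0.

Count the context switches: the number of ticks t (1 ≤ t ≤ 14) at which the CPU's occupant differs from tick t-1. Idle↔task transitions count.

t=0: L0/L1/L2 = AD/-/- → run A
t=1: L0/L1/L2 = AD/-/- → run A
t=2: L0/L1/L2 = D/-/- → run D
t=3: L0/L1/L2 = DH/-/- → run D
t=4: L0/L1/L2 = H/D/- → run H
t=5: L0/L1/L2 = H/D/- → run H
t=6: L0/L1/L2 = -/DH/- → run D
t=7: L0/L1/L2 = -/DH/- → run D
t=8: L0/L1/L2 = -/H/- → run H
t=9: L0/L1/L2 = -/H/- → run H
t=10: L0/L1/L2 = -/H/- → run H
t=11: L0/L1/L2 = -/H/- → run H
t=12: (idle)
t=13: (idle)
t=14: (idle)

context switches = 5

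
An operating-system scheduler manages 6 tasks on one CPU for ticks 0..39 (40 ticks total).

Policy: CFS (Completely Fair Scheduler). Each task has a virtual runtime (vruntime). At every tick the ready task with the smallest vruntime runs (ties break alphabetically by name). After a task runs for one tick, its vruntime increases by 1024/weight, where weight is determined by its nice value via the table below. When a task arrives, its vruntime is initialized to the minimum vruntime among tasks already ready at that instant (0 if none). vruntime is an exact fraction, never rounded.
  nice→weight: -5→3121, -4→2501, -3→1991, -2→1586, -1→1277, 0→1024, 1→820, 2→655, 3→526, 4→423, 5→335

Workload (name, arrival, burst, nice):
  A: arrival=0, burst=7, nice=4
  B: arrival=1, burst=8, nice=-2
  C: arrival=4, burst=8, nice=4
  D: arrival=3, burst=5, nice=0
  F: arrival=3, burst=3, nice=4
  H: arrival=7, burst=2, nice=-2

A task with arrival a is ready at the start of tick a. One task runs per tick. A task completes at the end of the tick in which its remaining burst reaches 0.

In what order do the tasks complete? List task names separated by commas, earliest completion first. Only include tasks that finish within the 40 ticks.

completion order = H, B, D, F, A, C

t=0: vr[A=0] → run A
t=1: vr[A=1024/423 B=1024/423] → run A
t=2: vr[A=2048/423 B=1024/423] → run B
t=3: vr[A=2048/423 B=1028608/335439 D=1028608/335439 F=1028608/335439] → run B
t=4: vr[A=2048/423 B=1245184/335439 C=1028608/335439 D=1028608/335439 F=1028608/335439] → run C
t=5: vr[A=2048/423 B=1245184/335439 C=1840640/335439 D=1028608/335439 F=1028608/335439] → run D
t=6: vr[A=2048/423 B=1245184/335439 C=1840640/335439 D=1364047/335439 F=1028608/335439] → run F
t=7: vr[A=2048/423 B=1245184/335439 C=1840640/335439 D=1364047/335439 F=1840640/335439 H=1245184/335439] → run B
t=8: vr[A=2048/423 B=1461760/335439 C=1840640/335439 D=1364047/335439 F=1840640/335439 H=1245184/335439] → run H
t=9: vr[A=2048/423 B=1461760/335439 C=1840640/335439 D=1364047/335439 F=1840640/335439 H=1461760/335439] → run D
t=10: vr[A=2048/423 B=1461760/335439 C=1840640/335439 D=1699486/335439 F=1840640/335439 H=1461760/335439] → run B
t=11: vr[A=2048/423 B=1678336/335439 C=1840640/335439 D=1699486/335439 F=1840640/335439 H=1461760/335439] → run H
t=12: vr[A=2048/423 B=1678336/335439 C=1840640/335439 D=1699486/335439 F=1840640/335439] → run A
t=13: vr[A=1024/141 B=1678336/335439 C=1840640/335439 D=1699486/335439 F=1840640/335439] → run B
t=14: vr[A=1024/141 B=1894912/335439 C=1840640/335439 D=1699486/335439 F=1840640/335439] → run D
t=15: vr[A=1024/141 B=1894912/335439 C=1840640/335439 D=2034925/335439 F=1840640/335439] → run C
t=16: vr[A=1024/141 B=1894912/335439 C=884224/111813 D=2034925/335439 F=1840640/335439] → run F
t=17: vr[A=1024/141 B=1894912/335439 C=884224/111813 D=2034925/335439 F=884224/111813] → run B
t=18: vr[A=1024/141 B=2111488/335439 C=884224/111813 D=2034925/335439 F=884224/111813] → run D
t=19: vr[A=1024/141 B=2111488/335439 C=884224/111813 D=2370364/335439 F=884224/111813] → run B
t=20: vr[A=1024/141 B=2328064/335439 C=884224/111813 D=2370364/335439 F=884224/111813] → run B
t=21: vr[A=1024/141 C=884224/111813 D=2370364/335439 F=884224/111813] → run D
t=22: vr[A=1024/141 C=884224/111813 F=884224/111813] → run A
t=23: vr[A=4096/423 C=884224/111813 F=884224/111813] → run C
t=24: vr[A=4096/423 C=3464704/335439 F=884224/111813] → run F
t=25: vr[A=4096/423 C=3464704/335439] → run A
t=26: vr[A=5120/423 C=3464704/335439] → run C
t=27: vr[A=5120/423 C=4276736/335439] → run A
t=28: vr[A=2048/141 C=4276736/335439] → run C
t=29: vr[A=2048/141 C=1696256/111813] → run A
t=30: vr[C=1696256/111813] → run C
t=31: vr[C=5900800/335439] → run C
t=32: vr[C=6712832/335439] → run C
t=33: (idle)
t=34: (idle)
t=35: (idle)
t=36: (idle)
t=37: (idle)
t=38: (idle)
t=39: (idle)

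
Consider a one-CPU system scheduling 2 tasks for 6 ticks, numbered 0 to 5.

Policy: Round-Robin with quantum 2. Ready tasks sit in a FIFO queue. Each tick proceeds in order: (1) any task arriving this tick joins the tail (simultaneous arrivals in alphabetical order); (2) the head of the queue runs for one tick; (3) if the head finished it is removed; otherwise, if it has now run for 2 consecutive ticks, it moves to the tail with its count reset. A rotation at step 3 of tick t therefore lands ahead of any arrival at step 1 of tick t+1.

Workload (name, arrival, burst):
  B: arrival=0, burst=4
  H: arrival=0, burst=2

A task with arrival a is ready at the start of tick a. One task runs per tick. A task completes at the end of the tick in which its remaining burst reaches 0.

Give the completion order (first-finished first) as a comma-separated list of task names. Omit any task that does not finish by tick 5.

t=0: queue=[B,H] q_used=0 → run B
t=1: queue=[B,H] q_used=1 → run B
t=2: queue=[H,B] q_used=0 → run H
t=3: queue=[H,B] q_used=1 → run H
t=4: queue=[B] q_used=0 → run B
t=5: queue=[B] q_used=1 → run B

completion order = H, B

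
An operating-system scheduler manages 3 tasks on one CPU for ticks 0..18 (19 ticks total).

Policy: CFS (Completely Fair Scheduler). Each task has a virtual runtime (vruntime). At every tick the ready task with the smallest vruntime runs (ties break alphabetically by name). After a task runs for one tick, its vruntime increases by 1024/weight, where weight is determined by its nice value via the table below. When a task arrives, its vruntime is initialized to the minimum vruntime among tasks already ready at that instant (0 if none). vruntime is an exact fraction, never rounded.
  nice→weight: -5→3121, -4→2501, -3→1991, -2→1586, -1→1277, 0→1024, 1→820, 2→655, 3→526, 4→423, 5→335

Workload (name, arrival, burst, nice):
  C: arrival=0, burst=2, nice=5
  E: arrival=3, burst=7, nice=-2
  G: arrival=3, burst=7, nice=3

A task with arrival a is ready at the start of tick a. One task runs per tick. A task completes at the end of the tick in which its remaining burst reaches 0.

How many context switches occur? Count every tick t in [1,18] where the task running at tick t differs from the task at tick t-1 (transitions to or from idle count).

t=0: vr[C=0] → run C
t=1: vr[C=1024/335] → run C
t=2: (idle)
t=3: vr[E=0 G=0] → run E
t=4: vr[E=512/793 G=0] → run G
t=5: vr[E=512/793 G=512/263] → run E
t=6: vr[E=1024/793 G=512/263] → run E
t=7: vr[E=1536/793 G=512/263] → run E
t=8: vr[E=2048/793 G=512/263] → run G
t=9: vr[E=2048/793 G=1024/263] → run E
t=10: vr[E=2560/793 G=1024/263] → run E
t=11: vr[E=3072/793 G=1024/263] → run E
t=12: vr[G=1024/263] → run G
t=13: vr[G=1536/263] → run G
t=14: vr[G=2048/263] → run G
t=15: vr[G=2560/263] → run G
t=16: vr[G=3072/263] → run G
t=17: (idle)
t=18: (idle)

context switches = 8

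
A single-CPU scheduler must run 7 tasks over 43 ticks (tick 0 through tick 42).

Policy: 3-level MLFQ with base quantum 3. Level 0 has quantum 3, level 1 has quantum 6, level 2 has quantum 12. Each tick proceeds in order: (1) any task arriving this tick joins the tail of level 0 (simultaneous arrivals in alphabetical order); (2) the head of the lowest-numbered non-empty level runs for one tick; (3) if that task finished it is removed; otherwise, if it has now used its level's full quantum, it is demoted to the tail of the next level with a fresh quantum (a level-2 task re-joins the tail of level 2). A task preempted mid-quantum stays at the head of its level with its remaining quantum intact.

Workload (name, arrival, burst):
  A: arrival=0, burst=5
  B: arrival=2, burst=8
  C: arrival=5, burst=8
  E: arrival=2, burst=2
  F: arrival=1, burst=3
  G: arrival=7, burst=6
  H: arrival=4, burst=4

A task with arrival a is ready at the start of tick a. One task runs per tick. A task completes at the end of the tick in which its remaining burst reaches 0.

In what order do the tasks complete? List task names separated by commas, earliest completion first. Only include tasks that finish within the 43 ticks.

t=0: L0/L1/L2 = A/-/- → run A
t=1: L0/L1/L2 = AF/-/- → run A
t=2: L0/L1/L2 = AFBE/-/- → run A
t=3: L0/L1/L2 = FBE/A/- → run F
t=4: L0/L1/L2 = FBEH/A/- → run F
t=5: L0/L1/L2 = FBEHC/A/- → run F
t=6: L0/L1/L2 = BEHC/A/- → run B
t=7: L0/L1/L2 = BEHCG/A/- → run B
t=8: L0/L1/L2 = BEHCG/A/- → run B
t=9: L0/L1/L2 = EHCG/AB/- → run E
t=10: L0/L1/L2 = EHCG/AB/- → run E
t=11: L0/L1/L2 = HCG/AB/- → run H
t=12: L0/L1/L2 = HCG/AB/- → run H
t=13: L0/L1/L2 = HCG/AB/- → run H
t=14: L0/L1/L2 = CG/ABH/- → run C
t=15: L0/L1/L2 = CG/ABH/- → run C
t=16: L0/L1/L2 = CG/ABH/- → run C
t=17: L0/L1/L2 = G/ABHC/- → run G
t=18: L0/L1/L2 = G/ABHC/- → run G
t=19: L0/L1/L2 = G/ABHC/- → run G
t=20: L0/L1/L2 = -/ABHCG/- → run A
t=21: L0/L1/L2 = -/ABHCG/- → run A
t=22: L0/L1/L2 = -/BHCG/- → run B
t=23: L0/L1/L2 = -/BHCG/- → run B
t=24: L0/L1/L2 = -/BHCG/- → run B
t=25: L0/L1/L2 = -/BHCG/- → run B
t=26: L0/L1/L2 = -/BHCG/- → run B
t=27: L0/L1/L2 = -/HCG/- → run H
t=28: L0/L1/L2 = -/CG/- → run C
t=29: L0/L1/L2 = -/CG/- → run C
t=30: L0/L1/L2 = -/CG/- → run C
t=31: L0/L1/L2 = -/CG/- → run C
t=32: L0/L1/L2 = -/CG/- → run C
t=33: L0/L1/L2 = -/G/- → run G
t=34: L0/L1/L2 = -/G/- → run G
t=35: L0/L1/L2 = -/G/- → run G
t=36: (idle)
t=37: (idle)
t=38: (idle)
t=39: (idle)
t=40: (idle)
t=41: (idle)
t=42: (idle)

completion order = F, E, A, B, H, C, G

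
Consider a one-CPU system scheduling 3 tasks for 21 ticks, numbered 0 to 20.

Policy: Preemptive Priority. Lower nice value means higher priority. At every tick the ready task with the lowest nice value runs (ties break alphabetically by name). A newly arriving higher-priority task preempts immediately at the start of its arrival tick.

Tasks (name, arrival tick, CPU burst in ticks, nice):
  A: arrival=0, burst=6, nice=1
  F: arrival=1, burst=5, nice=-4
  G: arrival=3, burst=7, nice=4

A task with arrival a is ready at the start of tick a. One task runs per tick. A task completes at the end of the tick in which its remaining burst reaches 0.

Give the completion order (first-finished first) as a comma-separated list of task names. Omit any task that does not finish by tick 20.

t=0: ready={A} → run A
t=1: ready={A,F} → run F
t=2: ready={A,F} → run F
t=3: ready={A,F,G} → run F
t=4: ready={A,F,G} → run F
t=5: ready={A,F,G} → run F
t=6: ready={A,G} → run A
t=7: ready={A,G} → run A
t=8: ready={A,G} → run A
t=9: ready={A,G} → run A
t=10: ready={A,G} → run A
t=11: ready={G} → run G
t=12: ready={G} → run G
t=13: ready={G} → run G
t=14: ready={G} → run G
t=15: ready={G} → run G
t=16: ready={G} → run G
t=17: ready={G} → run G
t=18: (idle)
t=19: (idle)
t=20: (idle)

completion order = F, A, G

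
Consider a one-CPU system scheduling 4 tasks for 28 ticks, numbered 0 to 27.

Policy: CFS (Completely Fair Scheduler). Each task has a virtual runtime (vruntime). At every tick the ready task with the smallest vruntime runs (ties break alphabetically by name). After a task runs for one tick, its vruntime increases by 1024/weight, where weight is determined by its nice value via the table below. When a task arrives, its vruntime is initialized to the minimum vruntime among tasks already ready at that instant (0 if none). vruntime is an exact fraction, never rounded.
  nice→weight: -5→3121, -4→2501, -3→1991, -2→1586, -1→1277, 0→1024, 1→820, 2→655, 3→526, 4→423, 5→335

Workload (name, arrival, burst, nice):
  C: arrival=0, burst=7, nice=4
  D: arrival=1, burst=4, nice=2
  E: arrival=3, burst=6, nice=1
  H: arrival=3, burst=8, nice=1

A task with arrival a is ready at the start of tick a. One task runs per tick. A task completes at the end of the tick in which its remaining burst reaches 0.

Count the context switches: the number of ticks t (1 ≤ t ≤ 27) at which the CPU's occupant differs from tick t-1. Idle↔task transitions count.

context switches = 22

t=0: vr[C=0] → run C
t=1: vr[C=1024/423 D=1024/423] → run C
t=2: vr[C=2048/423 D=1024/423] → run D
t=3: vr[C=2048/423 D=1103872/277065 E=1103872/277065 H=1103872/277065] → run D
t=4: vr[C=2048/423 D=1537024/277065 E=1103872/277065 H=1103872/277065] → run E
t=5: vr[C=2048/423 D=1537024/277065 E=11888896/2271933 H=1103872/277065] → run H
t=6: vr[C=2048/423 D=1537024/277065 E=11888896/2271933 H=11888896/2271933] → run C
t=7: vr[C=1024/141 D=1537024/277065 E=11888896/2271933 H=11888896/2271933] → run E
t=8: vr[C=1024/141 D=1537024/277065 E=73630208/11359665 H=11888896/2271933] → run H
t=9: vr[C=1024/141 D=1537024/277065 E=73630208/11359665 H=73630208/11359665] → run D
t=10: vr[C=1024/141 D=1970176/277065 E=73630208/11359665 H=73630208/11359665] → run E
t=11: vr[C=1024/141 D=1970176/277065 E=87815936/11359665 H=73630208/11359665] → run H
t=12: vr[C=1024/141 D=1970176/277065 E=87815936/11359665 H=87815936/11359665] → run D
t=13: vr[C=1024/141 E=87815936/11359665 H=87815936/11359665] → run C
t=14: vr[C=4096/423 E=87815936/11359665 H=87815936/11359665] → run E
t=15: vr[C=4096/423 E=102001664/11359665 H=87815936/11359665] → run H
t=16: vr[C=4096/423 E=102001664/11359665 H=102001664/11359665] → run E
t=17: vr[C=4096/423 E=116187392/11359665 H=102001664/11359665] → run H
t=18: vr[C=4096/423 E=116187392/11359665 H=116187392/11359665] → run C
t=19: vr[C=5120/423 E=116187392/11359665 H=116187392/11359665] → run E
t=20: vr[C=5120/423 H=116187392/11359665] → run H
t=21: vr[C=5120/423 H=26074624/2271933] → run H
t=22: vr[C=5120/423 H=144558848/11359665] → run C
t=23: vr[C=2048/141 H=144558848/11359665] → run H
t=24: vr[C=2048/141] → run C
t=25: (idle)
t=26: (idle)
t=27: (idle)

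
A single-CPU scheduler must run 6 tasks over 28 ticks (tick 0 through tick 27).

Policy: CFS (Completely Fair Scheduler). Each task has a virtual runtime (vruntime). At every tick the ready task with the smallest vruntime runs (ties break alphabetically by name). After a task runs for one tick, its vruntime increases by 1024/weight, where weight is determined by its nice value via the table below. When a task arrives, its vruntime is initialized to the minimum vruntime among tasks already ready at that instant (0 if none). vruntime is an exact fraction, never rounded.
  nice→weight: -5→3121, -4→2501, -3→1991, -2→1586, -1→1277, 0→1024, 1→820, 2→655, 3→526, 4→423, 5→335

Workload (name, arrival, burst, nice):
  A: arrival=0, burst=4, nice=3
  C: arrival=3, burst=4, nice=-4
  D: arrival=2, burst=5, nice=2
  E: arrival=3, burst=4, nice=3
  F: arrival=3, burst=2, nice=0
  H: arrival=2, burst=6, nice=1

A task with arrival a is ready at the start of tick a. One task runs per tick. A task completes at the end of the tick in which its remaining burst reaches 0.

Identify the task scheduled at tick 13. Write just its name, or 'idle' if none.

t=0: vr[A=0] → run A
t=1: vr[A=512/263] → run A
t=2: vr[A=1024/263 D=1024/263 H=1024/263] → run A
t=3: vr[A=1536/263 C=1024/263 D=1024/263 E=1024/263 F=1024/263 H=1024/263] → run C
t=4: vr[A=1536/263 C=2830336/657763 D=1024/263 E=1024/263 F=1024/263 H=1024/263] → run D
t=5: vr[A=1536/263 C=2830336/657763 D=940032/172265 E=1024/263 F=1024/263 H=1024/263] → run E
t=6: vr[A=1536/263 C=2830336/657763 D=940032/172265 E=1536/263 F=1024/263 H=1024/263] → run F
t=7: vr[A=1536/263 C=2830336/657763 D=940032/172265 E=1536/263 F=1287/263 H=1024/263] → run H
t=8: vr[A=1536/263 C=2830336/657763 D=940032/172265 E=1536/263 F=1287/263 H=277248/53915] → run C
t=9: vr[A=1536/263 C=3099648/657763 D=940032/172265 E=1536/263 F=1287/263 H=277248/53915] → run C
t=10: vr[A=1536/263 C=3368960/657763 D=940032/172265 E=1536/263 F=1287/263 H=277248/53915] → run F
t=11: vr[A=1536/263 C=3368960/657763 D=940032/172265 E=1536/263 H=277248/53915] → run C
t=12: vr[A=1536/263 D=940032/172265 E=1536/263 H=277248/53915] → run H
t=13: vr[A=1536/263 D=940032/172265 E=1536/263 H=344576/53915] → run D
t=14: vr[A=1536/263 D=1209344/172265 E=1536/263 H=344576/53915] → run A
t=15: vr[D=1209344/172265 E=1536/263 H=344576/53915] → run E
t=16: vr[D=1209344/172265 E=2048/263 H=344576/53915] → run H
t=17: vr[D=1209344/172265 E=2048/263 H=411904/53915] → run D
t=18: vr[D=1478656/172265 E=2048/263 H=411904/53915] → run H
t=19: vr[D=1478656/172265 E=2048/263 H=479232/53915] → run E
t=20: vr[D=1478656/172265 E=2560/263 H=479232/53915] → run D
t=21: vr[D=1747968/172265 E=2560/263 H=479232/53915] → run H
t=22: vr[D=1747968/172265 E=2560/263 H=109312/10783] → run E
t=23: vr[D=1747968/172265 H=109312/10783] → run H
t=24: vr[D=1747968/172265] → run D
t=25: (idle)
t=26: (idle)
t=27: (idle)

running at tick 13 = D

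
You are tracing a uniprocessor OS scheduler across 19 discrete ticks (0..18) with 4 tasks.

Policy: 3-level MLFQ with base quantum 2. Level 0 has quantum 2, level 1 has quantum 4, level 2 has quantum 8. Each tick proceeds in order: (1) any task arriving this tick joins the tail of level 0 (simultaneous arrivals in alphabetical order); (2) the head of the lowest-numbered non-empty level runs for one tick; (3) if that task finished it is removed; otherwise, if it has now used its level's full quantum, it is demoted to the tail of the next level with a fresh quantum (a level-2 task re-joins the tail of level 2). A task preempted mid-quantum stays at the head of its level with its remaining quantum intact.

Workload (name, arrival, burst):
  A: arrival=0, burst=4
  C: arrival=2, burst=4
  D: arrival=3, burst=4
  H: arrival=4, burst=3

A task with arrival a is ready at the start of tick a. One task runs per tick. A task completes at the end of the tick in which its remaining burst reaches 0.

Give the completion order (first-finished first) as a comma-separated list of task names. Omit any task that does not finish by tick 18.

t=0: L0/L1/L2 = A/-/- → run A
t=1: L0/L1/L2 = A/-/- → run A
t=2: L0/L1/L2 = C/A/- → run C
t=3: L0/L1/L2 = CD/A/- → run C
t=4: L0/L1/L2 = DH/AC/- → run D
t=5: L0/L1/L2 = DH/AC/- → run D
t=6: L0/L1/L2 = H/ACD/- → run H
t=7: L0/L1/L2 = H/ACD/- → run H
t=8: L0/L1/L2 = -/ACDH/- → run A
t=9: L0/L1/L2 = -/ACDH/- → run A
t=10: L0/L1/L2 = -/CDH/- → run C
t=11: L0/L1/L2 = -/CDH/- → run C
t=12: L0/L1/L2 = -/DH/- → run D
t=13: L0/L1/L2 = -/DH/- → run D
t=14: L0/L1/L2 = -/H/- → run H
t=15: (idle)
t=16: (idle)
t=17: (idle)
t=18: (idle)

completion order = A, C, D, H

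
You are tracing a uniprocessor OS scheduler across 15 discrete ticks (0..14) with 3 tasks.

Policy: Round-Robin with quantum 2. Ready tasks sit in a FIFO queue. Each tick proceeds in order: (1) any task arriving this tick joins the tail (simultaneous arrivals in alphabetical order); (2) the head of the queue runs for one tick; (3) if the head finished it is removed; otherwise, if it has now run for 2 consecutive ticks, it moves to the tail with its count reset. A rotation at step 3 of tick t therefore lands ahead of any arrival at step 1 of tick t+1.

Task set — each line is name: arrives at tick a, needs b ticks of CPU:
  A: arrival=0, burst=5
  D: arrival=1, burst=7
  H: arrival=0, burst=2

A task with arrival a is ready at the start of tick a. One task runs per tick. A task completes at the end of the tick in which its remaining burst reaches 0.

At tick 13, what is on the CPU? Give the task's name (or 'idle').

running at tick 13 = D

t=0: queue=[A,H] q_used=0 → run A
t=1: queue=[A,H,D] q_used=1 → run A
t=2: queue=[H,D,A] q_used=0 → run H
t=3: queue=[H,D,A] q_used=1 → run H
t=4: queue=[D,A] q_used=0 → run D
t=5: queue=[D,A] q_used=1 → run D
t=6: queue=[A,D] q_used=0 → run A
t=7: queue=[A,D] q_used=1 → run A
t=8: queue=[D,A] q_used=0 → run D
t=9: queue=[D,A] q_used=1 → run D
t=10: queue=[A,D] q_used=0 → run A
t=11: queue=[D] q_used=0 → run D
t=12: queue=[D] q_used=1 → run D
t=13: queue=[D] q_used=0 → run D
t=14: (idle)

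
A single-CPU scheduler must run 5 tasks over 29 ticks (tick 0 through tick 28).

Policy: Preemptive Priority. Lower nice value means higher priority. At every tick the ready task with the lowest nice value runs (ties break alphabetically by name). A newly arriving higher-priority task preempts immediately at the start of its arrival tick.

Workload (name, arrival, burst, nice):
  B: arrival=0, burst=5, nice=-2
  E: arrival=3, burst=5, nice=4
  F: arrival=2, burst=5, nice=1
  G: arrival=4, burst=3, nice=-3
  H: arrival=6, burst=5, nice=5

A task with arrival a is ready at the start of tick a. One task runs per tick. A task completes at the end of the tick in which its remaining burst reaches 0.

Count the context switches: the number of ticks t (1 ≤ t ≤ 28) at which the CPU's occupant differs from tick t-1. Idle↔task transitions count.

t=0: ready={B} → run B
t=1: ready={B} → run B
t=2: ready={B,F} → run B
t=3: ready={B,E,F} → run B
t=4: ready={B,E,F,G} → run G
t=5: ready={B,E,F,G} → run G
t=6: ready={B,E,F,G,H} → run G
t=7: ready={B,E,F,H} → run B
t=8: ready={E,F,H} → run F
t=9: ready={E,F,H} → run F
t=10: ready={E,F,H} → run F
t=11: ready={E,F,H} → run F
t=12: ready={E,F,H} → run F
t=13: ready={E,H} → run E
t=14: ready={E,H} → run E
t=15: ready={E,H} → run E
t=16: ready={E,H} → run E
t=17: ready={E,H} → run E
t=18: ready={H} → run H
t=19: ready={H} → run H
t=20: ready={H} → run H
t=21: ready={H} → run H
t=22: ready={H} → run H
t=23: (idle)
t=24: (idle)
t=25: (idle)
t=26: (idle)
t=27: (idle)
t=28: (idle)

context switches = 6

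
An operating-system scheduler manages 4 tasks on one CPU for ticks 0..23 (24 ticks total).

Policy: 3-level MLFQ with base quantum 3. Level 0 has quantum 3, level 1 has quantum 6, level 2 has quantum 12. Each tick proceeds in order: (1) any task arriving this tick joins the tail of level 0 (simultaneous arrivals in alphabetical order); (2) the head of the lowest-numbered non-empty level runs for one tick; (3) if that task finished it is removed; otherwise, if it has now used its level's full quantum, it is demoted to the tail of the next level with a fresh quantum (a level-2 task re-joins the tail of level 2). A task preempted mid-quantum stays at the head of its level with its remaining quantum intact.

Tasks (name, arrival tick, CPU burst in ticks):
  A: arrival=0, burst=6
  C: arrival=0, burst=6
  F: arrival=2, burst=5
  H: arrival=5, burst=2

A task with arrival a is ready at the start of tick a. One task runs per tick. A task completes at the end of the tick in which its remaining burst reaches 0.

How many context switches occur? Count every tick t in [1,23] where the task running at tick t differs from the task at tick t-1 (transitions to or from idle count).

context switches = 7

t=0: L0/L1/L2 = AC/-/- → run A
t=1: L0/L1/L2 = AC/-/- → run A
t=2: L0/L1/L2 = ACF/-/- → run A
t=3: L0/L1/L2 = CF/A/- → run C
t=4: L0/L1/L2 = CF/A/- → run C
t=5: L0/L1/L2 = CFH/A/- → run C
t=6: L0/L1/L2 = FH/AC/- → run F
t=7: L0/L1/L2 = FH/AC/- → run F
t=8: L0/L1/L2 = FH/AC/- → run F
t=9: L0/L1/L2 = H/ACF/- → run H
t=10: L0/L1/L2 = H/ACF/- → run H
t=11: L0/L1/L2 = -/ACF/- → run A
t=12: L0/L1/L2 = -/ACF/- → run A
t=13: L0/L1/L2 = -/ACF/- → run A
t=14: L0/L1/L2 = -/CF/- → run C
t=15: L0/L1/L2 = -/CF/- → run C
t=16: L0/L1/L2 = -/CF/- → run C
t=17: L0/L1/L2 = -/F/- → run F
t=18: L0/L1/L2 = -/F/- → run F
t=19: (idle)
t=20: (idle)
t=21: (idle)
t=22: (idle)
t=23: (idle)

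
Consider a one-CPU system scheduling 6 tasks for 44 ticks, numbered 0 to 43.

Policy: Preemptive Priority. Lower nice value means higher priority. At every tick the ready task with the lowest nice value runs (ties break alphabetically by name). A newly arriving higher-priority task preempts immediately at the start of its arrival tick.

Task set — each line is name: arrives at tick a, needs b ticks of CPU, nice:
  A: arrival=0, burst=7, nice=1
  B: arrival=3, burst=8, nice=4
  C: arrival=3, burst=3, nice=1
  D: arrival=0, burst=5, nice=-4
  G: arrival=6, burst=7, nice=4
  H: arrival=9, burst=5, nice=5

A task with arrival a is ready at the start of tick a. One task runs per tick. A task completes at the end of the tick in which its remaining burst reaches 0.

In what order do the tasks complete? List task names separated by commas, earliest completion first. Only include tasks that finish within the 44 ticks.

completion order = D, A, C, B, G, H

t=0: ready={A,D} → run D
t=1: ready={A,D} → run D
t=2: ready={A,D} → run D
t=3: ready={A,B,C,D} → run D
t=4: ready={A,B,C,D} → run D
t=5: ready={A,B,C} → run A
t=6: ready={A,B,C,G} → run A
t=7: ready={A,B,C,G} → run A
t=8: ready={A,B,C,G} → run A
t=9: ready={A,B,C,G,H} → run A
t=10: ready={A,B,C,G,H} → run A
t=11: ready={A,B,C,G,H} → run A
t=12: ready={B,C,G,H} → run C
t=13: ready={B,C,G,H} → run C
t=14: ready={B,C,G,H} → run C
t=15: ready={B,G,H} → run B
t=16: ready={B,G,H} → run B
t=17: ready={B,G,H} → run B
t=18: ready={B,G,H} → run B
t=19: ready={B,G,H} → run B
t=20: ready={B,G,H} → run B
t=21: ready={B,G,H} → run B
t=22: ready={B,G,H} → run B
t=23: ready={G,H} → run G
t=24: ready={G,H} → run G
t=25: ready={G,H} → run G
t=26: ready={G,H} → run G
t=27: ready={G,H} → run G
t=28: ready={G,H} → run G
t=29: ready={G,H} → run G
t=30: ready={H} → run H
t=31: ready={H} → run H
t=32: ready={H} → run H
t=33: ready={H} → run H
t=34: ready={H} → run H
t=35: (idle)
t=36: (idle)
t=37: (idle)
t=38: (idle)
t=39: (idle)
t=40: (idle)
t=41: (idle)
t=42: (idle)
t=43: (idle)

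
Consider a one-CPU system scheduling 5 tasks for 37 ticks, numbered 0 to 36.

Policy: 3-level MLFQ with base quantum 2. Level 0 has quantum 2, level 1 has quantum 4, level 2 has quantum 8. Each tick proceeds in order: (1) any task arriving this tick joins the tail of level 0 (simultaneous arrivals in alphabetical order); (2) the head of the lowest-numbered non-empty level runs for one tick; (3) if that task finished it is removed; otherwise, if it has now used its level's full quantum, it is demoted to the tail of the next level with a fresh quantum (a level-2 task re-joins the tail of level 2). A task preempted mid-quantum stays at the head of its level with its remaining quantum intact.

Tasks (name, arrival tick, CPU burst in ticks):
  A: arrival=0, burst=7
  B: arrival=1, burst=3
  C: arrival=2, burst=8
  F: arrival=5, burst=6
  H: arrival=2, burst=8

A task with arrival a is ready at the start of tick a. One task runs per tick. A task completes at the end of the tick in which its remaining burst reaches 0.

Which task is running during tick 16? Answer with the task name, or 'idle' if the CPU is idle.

running at tick 16 = C

t=0: L0/L1/L2 = A/-/- → run A
t=1: L0/L1/L2 = AB/-/- → run A
t=2: L0/L1/L2 = BCH/A/- → run B
t=3: L0/L1/L2 = BCH/A/- → run B
t=4: L0/L1/L2 = CH/AB/- → run C
t=5: L0/L1/L2 = CHF/AB/- → run C
t=6: L0/L1/L2 = HF/ABC/- → run H
t=7: L0/L1/L2 = HF/ABC/- → run H
t=8: L0/L1/L2 = F/ABCH/- → run F
t=9: L0/L1/L2 = F/ABCH/- → run F
t=10: L0/L1/L2 = -/ABCHF/- → run A
t=11: L0/L1/L2 = -/ABCHF/- → run A
t=12: L0/L1/L2 = -/ABCHF/- → run A
t=13: L0/L1/L2 = -/ABCHF/- → run A
t=14: L0/L1/L2 = -/BCHF/A → run B
t=15: L0/L1/L2 = -/CHF/A → run C
t=16: L0/L1/L2 = -/CHF/A → run C
t=17: L0/L1/L2 = -/CHF/A → run C
t=18: L0/L1/L2 = -/CHF/A → run C
t=19: L0/L1/L2 = -/HF/AC → run H
t=20: L0/L1/L2 = -/HF/AC → run H
t=21: L0/L1/L2 = -/HF/AC → run H
t=22: L0/L1/L2 = -/HF/AC → run H
t=23: L0/L1/L2 = -/F/ACH → run F
t=24: L0/L1/L2 = -/F/ACH → run F
t=25: L0/L1/L2 = -/F/ACH → run F
t=26: L0/L1/L2 = -/F/ACH → run F
t=27: L0/L1/L2 = -/-/ACH → run A
t=28: L0/L1/L2 = -/-/CH → run C
t=29: L0/L1/L2 = -/-/CH → run C
t=30: L0/L1/L2 = -/-/H → run H
t=31: L0/L1/L2 = -/-/H → run H
t=32: (idle)
t=33: (idle)
t=34: (idle)
t=35: (idle)
t=36: (idle)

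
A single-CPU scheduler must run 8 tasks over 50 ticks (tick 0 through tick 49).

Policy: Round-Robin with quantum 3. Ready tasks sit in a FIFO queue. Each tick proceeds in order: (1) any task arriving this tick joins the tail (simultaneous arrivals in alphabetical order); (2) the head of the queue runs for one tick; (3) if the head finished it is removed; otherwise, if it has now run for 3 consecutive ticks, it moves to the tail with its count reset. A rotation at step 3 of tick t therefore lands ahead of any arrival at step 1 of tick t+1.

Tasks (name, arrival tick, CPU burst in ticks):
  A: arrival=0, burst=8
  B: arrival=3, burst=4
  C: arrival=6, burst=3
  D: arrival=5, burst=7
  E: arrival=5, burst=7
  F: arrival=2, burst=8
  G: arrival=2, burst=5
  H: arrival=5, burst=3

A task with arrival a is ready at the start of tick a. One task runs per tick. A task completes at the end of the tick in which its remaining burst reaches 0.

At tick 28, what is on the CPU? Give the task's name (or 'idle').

t=0: queue=[A] q_used=0 → run A
t=1: queue=[A] q_used=1 → run A
t=2: queue=[A,F,G] q_used=2 → run A
t=3: queue=[F,G,A,B] q_used=0 → run F
t=4: queue=[F,G,A,B] q_used=1 → run F
t=5: queue=[F,G,A,B,D,E,H] q_used=2 → run F
t=6: queue=[G,A,B,D,E,H,F,C] q_used=0 → run G
t=7: queue=[G,A,B,D,E,H,F,C] q_used=1 → run G
t=8: queue=[G,A,B,D,E,H,F,C] q_used=2 → run G
t=9: queue=[A,B,D,E,H,F,C,G] q_used=0 → run A
t=10: queue=[A,B,D,E,H,F,C,G] q_used=1 → run A
t=11: queue=[A,B,D,E,H,F,C,G] q_used=2 → run A
t=12: queue=[B,D,E,H,F,C,G,A] q_used=0 → run B
t=13: queue=[B,D,E,H,F,C,G,A] q_used=1 → run B
t=14: queue=[B,D,E,H,F,C,G,A] q_used=2 → run B
t=15: queue=[D,E,H,F,C,G,A,B] q_used=0 → run D
t=16: queue=[D,E,H,F,C,G,A,B] q_used=1 → run D
t=17: queue=[D,E,H,F,C,G,A,B] q_used=2 → run D
t=18: queue=[E,H,F,C,G,A,B,D] q_used=0 → run E
t=19: queue=[E,H,F,C,G,A,B,D] q_used=1 → run E
t=20: queue=[E,H,F,C,G,A,B,D] q_used=2 → run E
t=21: queue=[H,F,C,G,A,B,D,E] q_used=0 → run H
t=22: queue=[H,F,C,G,A,B,D,E] q_used=1 → run H
t=23: queue=[H,F,C,G,A,B,D,E] q_used=2 → run H
t=24: queue=[F,C,G,A,B,D,E] q_used=0 → run F
t=25: queue=[F,C,G,A,B,D,E] q_used=1 → run F
t=26: queue=[F,C,G,A,B,D,E] q_used=2 → run F
t=27: queue=[C,G,A,B,D,E,F] q_used=0 → run C
t=28: queue=[C,G,A,B,D,E,F] q_used=1 → run C
t=29: queue=[C,G,A,B,D,E,F] q_used=2 → run C
t=30: queue=[G,A,B,D,E,F] q_used=0 → run G
t=31: queue=[G,A,B,D,E,F] q_used=1 → run G
t=32: queue=[A,B,D,E,F] q_used=0 → run A
t=33: queue=[A,B,D,E,F] q_used=1 → run A
t=34: queue=[B,D,E,F] q_used=0 → run B
t=35: queue=[D,E,F] q_used=0 → run D
t=36: queue=[D,E,F] q_used=1 → run D
t=37: queue=[D,E,F] q_used=2 → run D
t=38: queue=[E,F,D] q_used=0 → run E
t=39: queue=[E,F,D] q_used=1 → run E
t=40: queue=[E,F,D] q_used=2 → run E
t=41: queue=[F,D,E] q_used=0 → run F
t=42: queue=[F,D,E] q_used=1 → run F
t=43: queue=[D,E] q_used=0 → run D
t=44: queue=[E] q_used=0 → run E
t=45: (idle)
t=46: (idle)
t=47: (idle)
t=48: (idle)
t=49: (idle)

running at tick 28 = C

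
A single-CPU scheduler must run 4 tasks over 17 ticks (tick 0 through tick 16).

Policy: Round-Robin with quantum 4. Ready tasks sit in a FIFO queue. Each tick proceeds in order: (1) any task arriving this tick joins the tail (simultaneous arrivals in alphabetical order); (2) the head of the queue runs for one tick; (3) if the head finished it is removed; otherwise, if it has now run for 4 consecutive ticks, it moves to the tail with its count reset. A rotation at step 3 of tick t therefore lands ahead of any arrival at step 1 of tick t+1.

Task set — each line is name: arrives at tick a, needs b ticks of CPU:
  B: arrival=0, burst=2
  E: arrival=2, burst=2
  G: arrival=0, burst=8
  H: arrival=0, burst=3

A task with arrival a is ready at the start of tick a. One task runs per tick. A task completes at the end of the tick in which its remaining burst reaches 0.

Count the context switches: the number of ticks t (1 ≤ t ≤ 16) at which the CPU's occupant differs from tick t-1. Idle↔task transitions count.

context switches = 5

t=0: queue=[B,G,H] q_used=0 → run B
t=1: queue=[B,G,H] q_used=1 → run B
t=2: queue=[G,H,E] q_used=0 → run G
t=3: queue=[G,H,E] q_used=1 → run G
t=4: queue=[G,H,E] q_used=2 → run G
t=5: queue=[G,H,E] q_used=3 → run G
t=6: queue=[H,E,G] q_used=0 → run H
t=7: queue=[H,E,G] q_used=1 → run H
t=8: queue=[H,E,G] q_used=2 → run H
t=9: queue=[E,G] q_used=0 → run E
t=10: queue=[E,G] q_used=1 → run E
t=11: queue=[G] q_used=0 → run G
t=12: queue=[G] q_used=1 → run G
t=13: queue=[G] q_used=2 → run G
t=14: queue=[G] q_used=3 → run G
t=15: (idle)
t=16: (idle)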